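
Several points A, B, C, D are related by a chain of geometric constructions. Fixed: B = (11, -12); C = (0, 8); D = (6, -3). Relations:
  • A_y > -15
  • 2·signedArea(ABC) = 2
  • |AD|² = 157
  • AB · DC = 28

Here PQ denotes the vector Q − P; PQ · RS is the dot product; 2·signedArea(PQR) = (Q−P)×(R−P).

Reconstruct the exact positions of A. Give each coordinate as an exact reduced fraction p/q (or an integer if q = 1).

1. A_x = 12  [AB · DC = 28 ∩ 2·signedArea(ABC) = 2]
2. A_y = -14  [AB · DC = 28 ∩ 2·signedArea(ABC) = 2]
   → A = (12, -14)

A = (12, -14)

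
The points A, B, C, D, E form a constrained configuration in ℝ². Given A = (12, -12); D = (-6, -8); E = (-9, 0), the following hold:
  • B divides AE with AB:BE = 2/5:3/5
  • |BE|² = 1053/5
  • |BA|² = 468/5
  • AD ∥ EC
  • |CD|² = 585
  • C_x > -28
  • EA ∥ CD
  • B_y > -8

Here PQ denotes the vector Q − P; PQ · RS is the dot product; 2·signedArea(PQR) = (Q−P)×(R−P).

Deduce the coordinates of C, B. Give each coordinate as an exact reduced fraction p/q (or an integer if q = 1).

B = (18/5, -36/5)
C = (-27, 4)

1. C_x = -27  [EA ∥ CD ∩ AD ∥ EC]
2. C_y = 4  [EA ∥ CD ∩ AD ∥ EC]
   → C = (-27, 4)
3. B_x = 18/5  [B divides AE with AB:BE = 2/5:3/5]
4. B_y = -36/5  [B divides AE with AB:BE = 2/5:3/5]
   → B = (18/5, -36/5)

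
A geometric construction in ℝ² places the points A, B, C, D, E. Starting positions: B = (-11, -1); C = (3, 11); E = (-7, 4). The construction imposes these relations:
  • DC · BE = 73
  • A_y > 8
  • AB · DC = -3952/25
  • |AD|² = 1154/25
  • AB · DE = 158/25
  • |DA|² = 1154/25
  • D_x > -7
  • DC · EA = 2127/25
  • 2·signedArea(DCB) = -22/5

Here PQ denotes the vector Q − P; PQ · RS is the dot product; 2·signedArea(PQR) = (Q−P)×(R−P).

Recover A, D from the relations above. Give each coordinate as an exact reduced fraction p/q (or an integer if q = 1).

1. D_x = -6  [2·signedArea(DCB) = -22/5 ∩ DC · BE = 73]
2. D_y = 18/5  [2·signedArea(DCB) = -22/5 ∩ DC · BE = 73]
   → D = (-6, 18/5)
3. A_x = -1  [AB · DE = 158/25 ∩ AB · DC = -3952/25]
4. A_y = 41/5  [AB · DE = 158/25 ∩ AB · DC = -3952/25]
   → A = (-1, 41/5)

A = (-1, 41/5)
D = (-6, 18/5)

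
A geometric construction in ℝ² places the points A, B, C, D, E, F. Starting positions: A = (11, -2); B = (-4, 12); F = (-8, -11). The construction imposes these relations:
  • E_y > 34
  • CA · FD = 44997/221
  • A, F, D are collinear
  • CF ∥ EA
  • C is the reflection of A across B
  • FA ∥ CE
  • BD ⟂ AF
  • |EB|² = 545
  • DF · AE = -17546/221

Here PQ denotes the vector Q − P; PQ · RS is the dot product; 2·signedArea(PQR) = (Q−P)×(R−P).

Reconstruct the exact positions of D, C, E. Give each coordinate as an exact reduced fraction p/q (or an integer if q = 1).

C = (-19, 26)
D = (1841/442, -2315/442)
E = (0, 35)

1. D_x = 1841/442  [A, F, D are collinear ∩ BD ⟂ AF]
2. D_y = -2315/442  [A, F, D are collinear ∩ BD ⟂ AF]
   → D = (1841/442, -2315/442)
3. C_x = -19  [C is the reflection of A across B]
4. C_y = 26  [C is the reflection of A across B]
   → C = (-19, 26)
5. E_x = 0  [CF ∥ EA ∩ FA ∥ CE]
6. E_y = 35  [CF ∥ EA ∩ FA ∥ CE]
   → E = (0, 35)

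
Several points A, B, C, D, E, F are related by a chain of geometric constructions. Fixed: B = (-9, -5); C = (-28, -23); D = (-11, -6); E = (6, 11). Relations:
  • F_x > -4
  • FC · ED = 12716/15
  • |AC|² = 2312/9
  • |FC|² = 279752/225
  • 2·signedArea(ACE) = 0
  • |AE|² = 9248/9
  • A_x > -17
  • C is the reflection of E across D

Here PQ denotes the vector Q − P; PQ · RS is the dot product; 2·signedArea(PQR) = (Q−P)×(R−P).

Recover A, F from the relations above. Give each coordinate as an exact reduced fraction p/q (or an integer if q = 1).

A = (-50/3, -35/3)
F = (-46/15, 29/15)

1. A_x = -50/3  [line -34·x + 34·y + -170 = 0 ∩ |AC|² = 2312/9]
2. A_y = -35/3  [line -34·x + 34·y + -170 = 0 ∩ |AC|² = 2312/9]
   → A = (-50/3, -35/3)
3. F_x = -46/15  [line 17·x + 17·y + 289/15 = 0 ∩ |FC|² = 279752/225]
4. F_y = 29/15  [line 17·x + 17·y + 289/15 = 0 ∩ |FC|² = 279752/225]
   → F = (-46/15, 29/15)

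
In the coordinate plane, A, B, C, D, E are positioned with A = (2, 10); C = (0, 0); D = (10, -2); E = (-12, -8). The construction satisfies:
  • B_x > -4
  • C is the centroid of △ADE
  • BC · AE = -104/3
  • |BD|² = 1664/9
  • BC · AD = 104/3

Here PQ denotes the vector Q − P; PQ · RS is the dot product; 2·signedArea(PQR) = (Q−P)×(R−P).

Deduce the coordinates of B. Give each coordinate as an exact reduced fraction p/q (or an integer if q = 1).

B = (-10/3, 2/3)

1. B_x = -10/3  [BC · AE = -104/3 ∩ BC · AD = 104/3]
2. B_y = 2/3  [BC · AE = -104/3 ∩ BC · AD = 104/3]
   → B = (-10/3, 2/3)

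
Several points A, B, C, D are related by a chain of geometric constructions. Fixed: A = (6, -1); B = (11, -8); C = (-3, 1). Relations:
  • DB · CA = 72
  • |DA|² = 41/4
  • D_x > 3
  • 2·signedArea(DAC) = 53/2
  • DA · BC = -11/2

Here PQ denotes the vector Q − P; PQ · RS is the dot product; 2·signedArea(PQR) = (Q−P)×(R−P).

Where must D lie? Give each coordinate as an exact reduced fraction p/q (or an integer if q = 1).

1. D_x = 4  [2·signedArea(DAC) = 53/2 ∩ DA · BC = -11/2]
2. D_y = -7/2  [2·signedArea(DAC) = 53/2 ∩ DA · BC = -11/2]
   → D = (4, -7/2)

D = (4, -7/2)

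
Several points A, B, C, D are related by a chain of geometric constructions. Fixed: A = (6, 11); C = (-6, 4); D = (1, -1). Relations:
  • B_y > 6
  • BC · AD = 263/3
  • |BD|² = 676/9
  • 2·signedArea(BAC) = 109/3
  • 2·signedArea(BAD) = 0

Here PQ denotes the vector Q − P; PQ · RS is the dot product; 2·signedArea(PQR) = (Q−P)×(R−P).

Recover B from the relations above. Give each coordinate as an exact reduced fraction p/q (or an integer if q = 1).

1. B_x = 13/3  [2·signedArea(BAD) = 0 ∩ 2·signedArea(BAC) = 109/3]
2. B_y = 7  [2·signedArea(BAD) = 0 ∩ 2·signedArea(BAC) = 109/3]
   → B = (13/3, 7)

B = (13/3, 7)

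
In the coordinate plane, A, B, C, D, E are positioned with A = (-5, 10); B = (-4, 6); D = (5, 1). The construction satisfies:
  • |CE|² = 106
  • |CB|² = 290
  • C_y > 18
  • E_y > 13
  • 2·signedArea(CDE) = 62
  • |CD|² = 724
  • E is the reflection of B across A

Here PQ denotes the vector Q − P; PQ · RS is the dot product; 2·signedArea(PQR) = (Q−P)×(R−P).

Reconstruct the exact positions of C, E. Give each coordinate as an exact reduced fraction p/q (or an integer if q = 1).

1. E_x = -6  [E is the reflection of B across A]
2. E_y = 14  [E is the reflection of B across A]
   → E = (-6, 14)
3. C_x = -15  [line -13·x + -11·y + 14 = 0 ∩ |CB|² = 290]
4. C_y = 19  [line -13·x + -11·y + 14 = 0 ∩ |CB|² = 290]
   → C = (-15, 19)

C = (-15, 19)
E = (-6, 14)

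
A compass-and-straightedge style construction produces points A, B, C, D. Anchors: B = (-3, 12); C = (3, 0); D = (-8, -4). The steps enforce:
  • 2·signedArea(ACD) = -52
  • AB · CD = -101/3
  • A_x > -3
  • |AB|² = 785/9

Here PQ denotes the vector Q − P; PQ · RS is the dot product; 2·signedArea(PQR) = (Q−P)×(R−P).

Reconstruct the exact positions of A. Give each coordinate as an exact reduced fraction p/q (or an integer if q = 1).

A = (-8/3, 8/3)

1. A_x = -8/3  [2·signedArea(ACD) = -52 ∩ AB · CD = -101/3]
2. A_y = 8/3  [2·signedArea(ACD) = -52 ∩ AB · CD = -101/3]
   → A = (-8/3, 8/3)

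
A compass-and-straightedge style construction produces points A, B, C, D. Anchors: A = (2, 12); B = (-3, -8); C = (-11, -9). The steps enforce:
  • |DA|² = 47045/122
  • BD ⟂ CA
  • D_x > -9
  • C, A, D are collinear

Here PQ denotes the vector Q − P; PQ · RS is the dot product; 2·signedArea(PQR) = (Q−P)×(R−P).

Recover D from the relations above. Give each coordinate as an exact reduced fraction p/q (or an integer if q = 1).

1. D_x = -1017/122  [C, A, D are collinear ∩ BD ⟂ CA]
2. D_y = -573/122  [C, A, D are collinear ∩ BD ⟂ CA]
   → D = (-1017/122, -573/122)

D = (-1017/122, -573/122)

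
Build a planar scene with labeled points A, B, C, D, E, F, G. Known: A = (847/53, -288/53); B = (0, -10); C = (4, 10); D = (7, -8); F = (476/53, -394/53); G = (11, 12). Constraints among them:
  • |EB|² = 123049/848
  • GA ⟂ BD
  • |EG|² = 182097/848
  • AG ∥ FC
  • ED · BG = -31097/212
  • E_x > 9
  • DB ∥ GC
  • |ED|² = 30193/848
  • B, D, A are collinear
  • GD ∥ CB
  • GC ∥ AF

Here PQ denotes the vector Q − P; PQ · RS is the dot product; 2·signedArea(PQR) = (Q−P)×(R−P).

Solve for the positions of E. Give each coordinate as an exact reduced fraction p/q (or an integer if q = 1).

1. E_x = 2011/212  [line -11·x + -22·y + 10109/212 = 0 ∩ |EG|² = 182097/848]
2. E_y = -273/106  [line -11·x + -22·y + 10109/212 = 0 ∩ |EG|² = 182097/848]
   → E = (2011/212, -273/106)

E = (2011/212, -273/106)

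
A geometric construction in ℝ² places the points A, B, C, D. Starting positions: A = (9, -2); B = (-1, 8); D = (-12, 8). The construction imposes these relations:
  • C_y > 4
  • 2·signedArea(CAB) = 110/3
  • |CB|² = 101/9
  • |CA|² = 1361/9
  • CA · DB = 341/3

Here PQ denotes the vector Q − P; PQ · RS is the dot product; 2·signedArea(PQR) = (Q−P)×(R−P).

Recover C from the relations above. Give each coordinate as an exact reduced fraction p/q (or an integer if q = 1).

1. C_x = -4/3  [2·signedArea(CAB) = 110/3 ∩ CA · DB = 341/3]
2. C_y = 14/3  [2·signedArea(CAB) = 110/3 ∩ CA · DB = 341/3]
   → C = (-4/3, 14/3)

C = (-4/3, 14/3)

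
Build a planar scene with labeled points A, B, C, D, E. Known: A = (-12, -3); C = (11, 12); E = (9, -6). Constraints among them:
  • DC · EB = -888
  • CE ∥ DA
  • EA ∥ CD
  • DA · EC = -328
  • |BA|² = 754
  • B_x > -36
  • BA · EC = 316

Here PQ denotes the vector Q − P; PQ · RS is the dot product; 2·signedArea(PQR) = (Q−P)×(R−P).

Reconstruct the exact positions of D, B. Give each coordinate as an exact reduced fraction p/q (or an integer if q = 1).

1. D_x = -10  [CE ∥ DA ∩ EA ∥ CD]
2. D_y = 15  [CE ∥ DA ∩ EA ∥ CD]
   → D = (-10, 15)
3. B_x = -35  [BA · EC = 316 ∩ DC · EB = -888]
4. B_y = -18  [BA · EC = 316 ∩ DC · EB = -888]
   → B = (-35, -18)

B = (-35, -18)
D = (-10, 15)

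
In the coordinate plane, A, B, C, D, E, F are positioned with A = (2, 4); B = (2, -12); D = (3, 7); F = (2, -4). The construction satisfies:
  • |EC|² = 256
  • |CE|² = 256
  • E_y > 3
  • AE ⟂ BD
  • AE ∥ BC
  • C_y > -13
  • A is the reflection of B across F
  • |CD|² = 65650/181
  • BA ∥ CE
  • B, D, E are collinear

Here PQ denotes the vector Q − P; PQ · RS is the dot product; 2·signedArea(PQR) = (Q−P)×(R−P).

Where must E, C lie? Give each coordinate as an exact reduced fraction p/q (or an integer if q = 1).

C = (514/181, -2180/181)
E = (514/181, 716/181)

1. E_x = 514/181  [B, D, E are collinear ∩ AE ⟂ BD]
2. E_y = 716/181  [B, D, E are collinear ∩ AE ⟂ BD]
   → E = (514/181, 716/181)
3. C_x = 514/181  [BA ∥ CE ∩ AE ∥ BC]
4. C_y = -2180/181  [BA ∥ CE ∩ AE ∥ BC]
   → C = (514/181, -2180/181)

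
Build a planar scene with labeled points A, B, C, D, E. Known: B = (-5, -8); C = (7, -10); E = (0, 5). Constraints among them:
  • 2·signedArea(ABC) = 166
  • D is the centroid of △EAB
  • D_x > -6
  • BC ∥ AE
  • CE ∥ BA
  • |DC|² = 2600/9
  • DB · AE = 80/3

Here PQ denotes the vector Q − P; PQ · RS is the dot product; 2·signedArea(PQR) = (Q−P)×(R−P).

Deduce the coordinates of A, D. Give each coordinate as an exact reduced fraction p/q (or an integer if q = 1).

A = (-12, 7)
D = (-17/3, 4/3)

1. A_x = -12  [BC ∥ AE ∩ CE ∥ BA]
2. A_y = 7  [BC ∥ AE ∩ CE ∥ BA]
   → A = (-12, 7)
3. D_x = -17/3  [D is the centroid of △EAB]
4. D_y = 4/3  [D is the centroid of △EAB]
   → D = (-17/3, 4/3)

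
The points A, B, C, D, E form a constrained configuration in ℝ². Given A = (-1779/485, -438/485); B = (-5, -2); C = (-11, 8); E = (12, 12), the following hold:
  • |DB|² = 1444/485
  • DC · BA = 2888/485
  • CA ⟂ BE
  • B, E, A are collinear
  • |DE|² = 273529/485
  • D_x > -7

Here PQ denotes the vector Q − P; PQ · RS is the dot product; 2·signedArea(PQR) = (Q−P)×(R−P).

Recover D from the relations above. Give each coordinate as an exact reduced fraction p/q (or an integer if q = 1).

1. D_x = -3071/485  [line -646/485·x + -532/485·y + -5738/485 = 0 ∩ |DE|² = 273529/485]
2. D_y = -1502/485  [line -646/485·x + -532/485·y + -5738/485 = 0 ∩ |DE|² = 273529/485]
   → D = (-3071/485, -1502/485)

D = (-3071/485, -1502/485)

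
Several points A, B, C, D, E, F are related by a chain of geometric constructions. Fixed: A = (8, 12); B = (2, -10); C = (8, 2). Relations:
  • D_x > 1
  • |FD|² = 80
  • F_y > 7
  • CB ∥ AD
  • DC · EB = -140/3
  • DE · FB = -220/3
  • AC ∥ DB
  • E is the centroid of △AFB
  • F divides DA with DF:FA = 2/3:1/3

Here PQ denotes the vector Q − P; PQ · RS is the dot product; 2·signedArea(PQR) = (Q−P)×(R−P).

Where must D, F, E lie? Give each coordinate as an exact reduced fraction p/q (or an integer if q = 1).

1. D_x = 2  [AC ∥ DB ∩ CB ∥ AD]
2. D_y = 0  [AC ∥ DB ∩ CB ∥ AD]
   → D = (2, 0)
3. F_x = 6  [F divides DA with DF:FA = 2/3:1/3]
4. F_y = 8  [F divides DA with DF:FA = 2/3:1/3]
   → F = (6, 8)
5. E_x = 16/3  [E is the centroid of △AFB]
6. E_y = 10/3  [E is the centroid of △AFB]
   → E = (16/3, 10/3)

D = (2, 0)
E = (16/3, 10/3)
F = (6, 8)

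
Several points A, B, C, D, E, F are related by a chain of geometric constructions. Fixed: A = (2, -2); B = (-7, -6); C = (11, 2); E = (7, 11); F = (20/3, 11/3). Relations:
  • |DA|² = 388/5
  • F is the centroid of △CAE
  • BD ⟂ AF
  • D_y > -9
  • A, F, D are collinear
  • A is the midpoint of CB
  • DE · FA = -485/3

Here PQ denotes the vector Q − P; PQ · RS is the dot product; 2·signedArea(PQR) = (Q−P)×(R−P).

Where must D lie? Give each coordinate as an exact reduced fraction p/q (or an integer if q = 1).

1. D_x = -18/5  [A, F, D are collinear ∩ BD ⟂ AF]
2. D_y = -44/5  [A, F, D are collinear ∩ BD ⟂ AF]
   → D = (-18/5, -44/5)

D = (-18/5, -44/5)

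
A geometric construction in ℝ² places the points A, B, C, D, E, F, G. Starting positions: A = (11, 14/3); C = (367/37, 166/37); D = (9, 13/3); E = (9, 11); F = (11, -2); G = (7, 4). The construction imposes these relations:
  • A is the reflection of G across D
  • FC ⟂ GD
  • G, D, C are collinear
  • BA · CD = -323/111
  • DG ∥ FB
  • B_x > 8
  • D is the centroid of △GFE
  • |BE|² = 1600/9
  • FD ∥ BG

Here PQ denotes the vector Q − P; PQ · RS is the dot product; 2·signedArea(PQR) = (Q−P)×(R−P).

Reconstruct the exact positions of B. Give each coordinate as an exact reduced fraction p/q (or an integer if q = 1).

1. B_x = 9  [FD ∥ BG ∩ DG ∥ FB]
2. B_y = -7/3  [FD ∥ BG ∩ DG ∥ FB]
   → B = (9, -7/3)

B = (9, -7/3)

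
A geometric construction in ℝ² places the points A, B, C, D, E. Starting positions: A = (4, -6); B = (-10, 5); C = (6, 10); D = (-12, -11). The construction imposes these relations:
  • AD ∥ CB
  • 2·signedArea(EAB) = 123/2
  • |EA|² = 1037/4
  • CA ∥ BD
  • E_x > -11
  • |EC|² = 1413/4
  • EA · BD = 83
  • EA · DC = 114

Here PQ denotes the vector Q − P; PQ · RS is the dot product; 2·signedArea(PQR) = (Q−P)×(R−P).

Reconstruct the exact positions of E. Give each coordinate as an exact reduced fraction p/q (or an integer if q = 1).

1. E_x = -21/2  [2·signedArea(EAB) = 123/2 ∩ EA · BD = 83]
2. E_y = 1  [2·signedArea(EAB) = 123/2 ∩ EA · BD = 83]
   → E = (-21/2, 1)

E = (-21/2, 1)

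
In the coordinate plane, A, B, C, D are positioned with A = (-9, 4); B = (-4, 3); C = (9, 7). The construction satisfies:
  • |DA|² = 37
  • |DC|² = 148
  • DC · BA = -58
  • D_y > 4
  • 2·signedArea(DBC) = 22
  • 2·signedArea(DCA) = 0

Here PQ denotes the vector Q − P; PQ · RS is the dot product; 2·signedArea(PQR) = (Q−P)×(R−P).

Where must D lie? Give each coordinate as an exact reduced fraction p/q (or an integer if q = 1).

D = (-3, 5)

1. D_x = -3  [2·signedArea(DCA) = 0 ∩ 2·signedArea(DBC) = 22]
2. D_y = 5  [2·signedArea(DCA) = 0 ∩ 2·signedArea(DBC) = 22]
   → D = (-3, 5)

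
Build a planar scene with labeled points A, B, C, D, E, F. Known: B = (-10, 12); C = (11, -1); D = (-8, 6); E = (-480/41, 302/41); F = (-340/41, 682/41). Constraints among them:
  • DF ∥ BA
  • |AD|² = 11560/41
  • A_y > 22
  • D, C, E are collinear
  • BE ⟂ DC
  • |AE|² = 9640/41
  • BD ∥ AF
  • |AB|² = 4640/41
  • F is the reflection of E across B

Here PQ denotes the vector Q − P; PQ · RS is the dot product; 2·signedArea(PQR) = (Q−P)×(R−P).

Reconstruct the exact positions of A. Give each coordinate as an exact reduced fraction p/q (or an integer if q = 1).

1. A_x = -422/41  [BD ∥ AF ∩ DF ∥ BA]
2. A_y = 928/41  [BD ∥ AF ∩ DF ∥ BA]
   → A = (-422/41, 928/41)

A = (-422/41, 928/41)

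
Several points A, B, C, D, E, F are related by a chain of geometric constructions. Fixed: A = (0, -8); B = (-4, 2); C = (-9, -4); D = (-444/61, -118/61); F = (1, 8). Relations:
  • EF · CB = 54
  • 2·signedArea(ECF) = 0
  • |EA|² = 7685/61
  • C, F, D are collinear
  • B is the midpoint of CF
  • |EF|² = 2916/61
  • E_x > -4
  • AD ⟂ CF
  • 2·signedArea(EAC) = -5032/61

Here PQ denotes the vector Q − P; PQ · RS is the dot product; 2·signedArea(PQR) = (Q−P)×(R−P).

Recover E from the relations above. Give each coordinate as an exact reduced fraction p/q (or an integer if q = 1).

E = (-209/61, 164/61)

1. E_x = -209/61  [2·signedArea(ECF) = 0 ∩ EF · CB = 54]
2. E_y = 164/61  [2·signedArea(ECF) = 0 ∩ EF · CB = 54]
   → E = (-209/61, 164/61)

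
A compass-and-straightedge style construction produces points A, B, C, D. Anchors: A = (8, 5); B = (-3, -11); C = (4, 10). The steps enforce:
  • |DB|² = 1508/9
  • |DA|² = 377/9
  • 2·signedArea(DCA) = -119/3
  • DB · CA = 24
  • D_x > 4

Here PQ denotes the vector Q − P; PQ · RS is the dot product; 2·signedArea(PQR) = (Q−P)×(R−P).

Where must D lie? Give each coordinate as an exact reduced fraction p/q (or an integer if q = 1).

1. D_x = 13/3  [2·signedArea(DCA) = -119/3 ∩ DB · CA = 24]
2. D_y = -1/3  [2·signedArea(DCA) = -119/3 ∩ DB · CA = 24]
   → D = (13/3, -1/3)

D = (13/3, -1/3)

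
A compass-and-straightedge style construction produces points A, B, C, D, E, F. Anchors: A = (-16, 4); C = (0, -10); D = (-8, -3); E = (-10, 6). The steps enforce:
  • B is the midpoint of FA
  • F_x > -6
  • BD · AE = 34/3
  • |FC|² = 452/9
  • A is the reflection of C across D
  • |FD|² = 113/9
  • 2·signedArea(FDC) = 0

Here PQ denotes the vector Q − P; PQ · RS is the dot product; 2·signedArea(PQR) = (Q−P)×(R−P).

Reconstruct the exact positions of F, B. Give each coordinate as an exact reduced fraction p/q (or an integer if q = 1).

1. F_x = -16/3  [line 7·x + 8·y + 80 = 0 ∩ |FD|² = 113/9]
2. F_y = -16/3  [line 7·x + 8·y + 80 = 0 ∩ |FD|² = 113/9]
   → F = (-16/3, -16/3)
3. B_x = -32/3  [B is the midpoint of FA]
4. B_y = -2/3  [B is the midpoint of FA]
   → B = (-32/3, -2/3)

B = (-32/3, -2/3)
F = (-16/3, -16/3)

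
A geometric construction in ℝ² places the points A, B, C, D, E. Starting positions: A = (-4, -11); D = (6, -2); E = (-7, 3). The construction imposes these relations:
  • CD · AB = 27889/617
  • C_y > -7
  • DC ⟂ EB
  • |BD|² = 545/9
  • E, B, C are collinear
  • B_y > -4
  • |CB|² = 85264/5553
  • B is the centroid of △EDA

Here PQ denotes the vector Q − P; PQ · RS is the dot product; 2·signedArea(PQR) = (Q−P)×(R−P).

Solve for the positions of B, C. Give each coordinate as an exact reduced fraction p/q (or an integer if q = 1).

B = (-5/3, -10/3)
C = (529/617, -3906/617)

1. B_x = -5/3  [B is the centroid of △EDA]
2. B_y = -10/3  [B is the centroid of △EDA]
   → B = (-5/3, -10/3)
3. C_x = 529/617  [E, B, C are collinear ∩ DC ⟂ EB]
4. C_y = -3906/617  [E, B, C are collinear ∩ DC ⟂ EB]
   → C = (529/617, -3906/617)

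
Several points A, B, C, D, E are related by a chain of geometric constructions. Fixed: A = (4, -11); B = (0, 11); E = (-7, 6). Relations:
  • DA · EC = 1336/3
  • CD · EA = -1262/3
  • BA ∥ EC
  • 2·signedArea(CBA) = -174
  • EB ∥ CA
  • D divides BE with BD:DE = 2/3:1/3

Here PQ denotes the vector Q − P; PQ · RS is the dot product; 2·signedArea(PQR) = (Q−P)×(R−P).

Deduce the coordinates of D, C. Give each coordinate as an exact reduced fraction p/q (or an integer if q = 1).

C = (-3, -16)
D = (-14/3, 23/3)

1. D_x = -14/3  [D divides BE with BD:DE = 2/3:1/3]
2. D_y = 23/3  [D divides BE with BD:DE = 2/3:1/3]
   → D = (-14/3, 23/3)
3. C_x = -3  [EB ∥ CA ∩ BA ∥ EC]
4. C_y = -16  [EB ∥ CA ∩ BA ∥ EC]
   → C = (-3, -16)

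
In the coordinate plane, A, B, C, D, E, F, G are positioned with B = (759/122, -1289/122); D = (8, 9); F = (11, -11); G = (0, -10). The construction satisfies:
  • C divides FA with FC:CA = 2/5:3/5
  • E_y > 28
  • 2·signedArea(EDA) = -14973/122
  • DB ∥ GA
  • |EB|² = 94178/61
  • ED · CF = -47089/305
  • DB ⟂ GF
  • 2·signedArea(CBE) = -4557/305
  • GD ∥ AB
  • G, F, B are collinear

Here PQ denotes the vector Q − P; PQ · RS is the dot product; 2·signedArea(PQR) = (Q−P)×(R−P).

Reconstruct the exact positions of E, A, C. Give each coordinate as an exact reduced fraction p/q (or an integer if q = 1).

A = (-217/122, -3607/122)
C = (1796/305, -1124/61)
E = (1193/122, 3485/122)

1. A_x = -217/122  [GD ∥ AB ∩ DB ∥ GA]
2. A_y = -3607/122  [GD ∥ AB ∩ DB ∥ GA]
   → A = (-217/122, -3607/122)
3. C_x = 1796/305  [C divides FA with FC:CA = 2/5:3/5]
4. C_y = -1124/61  [C divides FA with FC:CA = 2/5:3/5]
   → C = (1796/305, -1124/61)
5. E_x = 1193/122  [ED · CF = -47089/305 ∩ 2·signedArea(EDA) = -14973/122]
6. E_y = 3485/122  [ED · CF = -47089/305 ∩ 2·signedArea(EDA) = -14973/122]
   → E = (1193/122, 3485/122)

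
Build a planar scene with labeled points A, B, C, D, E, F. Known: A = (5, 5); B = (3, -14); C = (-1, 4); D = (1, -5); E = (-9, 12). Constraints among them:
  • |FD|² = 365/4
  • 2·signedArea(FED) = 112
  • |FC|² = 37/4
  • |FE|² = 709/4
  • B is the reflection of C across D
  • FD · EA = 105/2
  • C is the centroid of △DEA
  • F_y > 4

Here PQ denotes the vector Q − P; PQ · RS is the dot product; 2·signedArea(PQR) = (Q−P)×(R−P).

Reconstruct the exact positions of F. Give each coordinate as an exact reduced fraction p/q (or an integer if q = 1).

1. F_x = 2  [2·signedArea(FED) = 112 ∩ FD · EA = 105/2]
2. F_y = 9/2  [2·signedArea(FED) = 112 ∩ FD · EA = 105/2]
   → F = (2, 9/2)

F = (2, 9/2)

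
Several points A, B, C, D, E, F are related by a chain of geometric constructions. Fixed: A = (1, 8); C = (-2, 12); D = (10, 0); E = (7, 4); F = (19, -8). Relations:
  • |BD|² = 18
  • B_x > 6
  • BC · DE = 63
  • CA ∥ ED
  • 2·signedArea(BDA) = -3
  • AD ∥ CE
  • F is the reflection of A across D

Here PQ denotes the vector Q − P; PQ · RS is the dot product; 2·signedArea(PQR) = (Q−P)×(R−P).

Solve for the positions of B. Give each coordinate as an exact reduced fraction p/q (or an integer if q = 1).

B = (7, 3)

1. B_x = 7  [BC · DE = 63 ∩ 2·signedArea(BDA) = -3]
2. B_y = 3  [BC · DE = 63 ∩ 2·signedArea(BDA) = -3]
   → B = (7, 3)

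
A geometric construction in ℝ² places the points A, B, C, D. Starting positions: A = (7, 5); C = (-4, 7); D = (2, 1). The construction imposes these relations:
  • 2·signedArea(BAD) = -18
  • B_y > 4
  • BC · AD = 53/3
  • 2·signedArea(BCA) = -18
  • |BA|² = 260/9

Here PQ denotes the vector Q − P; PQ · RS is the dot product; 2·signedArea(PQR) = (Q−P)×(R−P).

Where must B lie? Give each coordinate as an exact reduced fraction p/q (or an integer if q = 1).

B = (5/3, 13/3)

1. B_x = 5/3  [2·signedArea(BCA) = -18 ∩ BC · AD = 53/3]
2. B_y = 13/3  [2·signedArea(BCA) = -18 ∩ BC · AD = 53/3]
   → B = (5/3, 13/3)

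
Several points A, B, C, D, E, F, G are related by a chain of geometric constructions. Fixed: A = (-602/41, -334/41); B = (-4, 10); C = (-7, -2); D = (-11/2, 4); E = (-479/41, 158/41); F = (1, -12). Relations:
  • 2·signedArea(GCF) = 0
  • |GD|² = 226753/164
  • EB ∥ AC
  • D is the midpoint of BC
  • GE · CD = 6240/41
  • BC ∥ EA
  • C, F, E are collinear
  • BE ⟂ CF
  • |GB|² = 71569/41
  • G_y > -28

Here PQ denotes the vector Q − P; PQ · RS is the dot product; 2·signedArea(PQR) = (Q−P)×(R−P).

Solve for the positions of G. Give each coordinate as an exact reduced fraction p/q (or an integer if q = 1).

1. G_x = 561/41  [2·signedArea(GCF) = 0 ∩ GE · CD = 6240/41]
2. G_y = -1142/41  [2·signedArea(GCF) = 0 ∩ GE · CD = 6240/41]
   → G = (561/41, -1142/41)

G = (561/41, -1142/41)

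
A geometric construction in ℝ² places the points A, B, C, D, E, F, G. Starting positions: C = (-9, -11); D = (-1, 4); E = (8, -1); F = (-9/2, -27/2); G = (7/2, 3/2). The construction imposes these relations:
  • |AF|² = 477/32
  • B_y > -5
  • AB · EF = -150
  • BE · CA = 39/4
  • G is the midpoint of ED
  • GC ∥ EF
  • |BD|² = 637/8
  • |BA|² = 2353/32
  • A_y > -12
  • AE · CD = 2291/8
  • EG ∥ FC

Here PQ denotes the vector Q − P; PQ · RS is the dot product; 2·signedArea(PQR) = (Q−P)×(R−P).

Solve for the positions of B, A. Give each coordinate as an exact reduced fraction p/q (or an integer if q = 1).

1. A_x = -63/8  [line -8·x + -15·y + -1899/8 = 0 ∩ |AF|² = 477/32]
2. A_y = -93/8  [line -8·x + -15·y + -1899/8 = 0 ∩ |AF|² = 477/32]
   → A = (-63/8, -93/8)
3. B_x = -11/4  [BE · CA = 39/4 ∩ AB · EF = -150]
4. B_y = -19/4  [BE · CA = 39/4 ∩ AB · EF = -150]
   → B = (-11/4, -19/4)

A = (-63/8, -93/8)
B = (-11/4, -19/4)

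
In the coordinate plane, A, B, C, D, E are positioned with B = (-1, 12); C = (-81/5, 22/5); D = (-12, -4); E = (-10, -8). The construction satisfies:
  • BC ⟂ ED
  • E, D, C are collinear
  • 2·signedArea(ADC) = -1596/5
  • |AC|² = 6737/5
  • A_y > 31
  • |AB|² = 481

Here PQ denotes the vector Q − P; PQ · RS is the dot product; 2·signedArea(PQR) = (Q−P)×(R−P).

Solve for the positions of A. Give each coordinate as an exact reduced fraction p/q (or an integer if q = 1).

A = (8, 32)

1. A_x = 8  [line -42/5·x + -21/5·y + 1008/5 = 0 ∩ |AB|² = 481]
2. A_y = 32  [line -42/5·x + -21/5·y + 1008/5 = 0 ∩ |AB|² = 481]
   → A = (8, 32)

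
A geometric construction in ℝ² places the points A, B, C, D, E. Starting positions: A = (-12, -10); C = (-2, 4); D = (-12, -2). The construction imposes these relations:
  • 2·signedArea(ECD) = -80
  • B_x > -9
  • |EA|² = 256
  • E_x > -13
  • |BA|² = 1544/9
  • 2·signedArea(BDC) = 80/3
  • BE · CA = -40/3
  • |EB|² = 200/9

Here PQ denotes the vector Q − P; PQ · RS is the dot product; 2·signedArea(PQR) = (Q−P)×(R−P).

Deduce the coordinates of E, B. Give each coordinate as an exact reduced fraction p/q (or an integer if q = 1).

1. E_x = -12  [line 6·x + -10·y + 132 = 0 ∩ |EA|² = 256]
2. E_y = 6  [line 6·x + -10·y + 132 = 0 ∩ |EA|² = 256]
   → E = (-12, 6)
3. B_x = -26/3  [2·signedArea(BDC) = 80/3 ∩ BE · CA = -40/3]
4. B_y = 8/3  [2·signedArea(BDC) = 80/3 ∩ BE · CA = -40/3]
   → B = (-26/3, 8/3)

B = (-26/3, 8/3)
E = (-12, 6)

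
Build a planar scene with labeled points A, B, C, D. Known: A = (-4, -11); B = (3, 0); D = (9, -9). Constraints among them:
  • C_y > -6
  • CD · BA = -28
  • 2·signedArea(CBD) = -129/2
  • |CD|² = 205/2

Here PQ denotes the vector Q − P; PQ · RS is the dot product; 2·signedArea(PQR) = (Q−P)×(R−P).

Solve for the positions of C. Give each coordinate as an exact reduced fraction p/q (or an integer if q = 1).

C = (-1/2, -11/2)

1. C_x = -1/2  [CD · BA = -28 ∩ 2·signedArea(CBD) = -129/2]
2. C_y = -11/2  [CD · BA = -28 ∩ 2·signedArea(CBD) = -129/2]
   → C = (-1/2, -11/2)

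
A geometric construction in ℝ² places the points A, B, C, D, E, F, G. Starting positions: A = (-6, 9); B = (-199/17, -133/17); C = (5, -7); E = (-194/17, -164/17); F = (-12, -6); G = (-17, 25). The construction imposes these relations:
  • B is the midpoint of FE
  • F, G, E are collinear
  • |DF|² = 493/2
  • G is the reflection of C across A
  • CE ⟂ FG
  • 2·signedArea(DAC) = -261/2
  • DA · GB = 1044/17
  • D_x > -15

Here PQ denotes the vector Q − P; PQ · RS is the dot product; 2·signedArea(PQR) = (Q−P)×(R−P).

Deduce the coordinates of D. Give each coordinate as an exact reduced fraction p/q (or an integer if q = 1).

D = (-29/2, 19/2)

1. D_x = -29/2  [2·signedArea(DAC) = -261/2 ∩ DA · GB = 1044/17]
2. D_y = 19/2  [2·signedArea(DAC) = -261/2 ∩ DA · GB = 1044/17]
   → D = (-29/2, 19/2)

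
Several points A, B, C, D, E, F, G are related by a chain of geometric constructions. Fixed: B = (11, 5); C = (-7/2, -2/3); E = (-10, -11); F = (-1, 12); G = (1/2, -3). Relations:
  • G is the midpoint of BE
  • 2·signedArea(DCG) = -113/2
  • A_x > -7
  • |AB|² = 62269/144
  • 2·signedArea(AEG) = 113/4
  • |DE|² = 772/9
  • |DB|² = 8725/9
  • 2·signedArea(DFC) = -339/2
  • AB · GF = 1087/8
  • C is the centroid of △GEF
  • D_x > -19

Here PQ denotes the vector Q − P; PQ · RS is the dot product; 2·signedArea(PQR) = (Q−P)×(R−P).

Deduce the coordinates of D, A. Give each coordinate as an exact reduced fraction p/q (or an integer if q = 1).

A = (-27/4, -35/6)
D = (-18, -19/3)

1. D_x = -18  [2·signedArea(DFC) = -339/2 ∩ 2·signedArea(DCG) = -113/2]
2. D_y = -19/3  [2·signedArea(DFC) = -339/2 ∩ 2·signedArea(DCG) = -113/2]
   → D = (-18, -19/3)
3. A_x = -27/4  [AB · GF = 1087/8 ∩ 2·signedArea(AEG) = 113/4]
4. A_y = -35/6  [AB · GF = 1087/8 ∩ 2·signedArea(AEG) = 113/4]
   → A = (-27/4, -35/6)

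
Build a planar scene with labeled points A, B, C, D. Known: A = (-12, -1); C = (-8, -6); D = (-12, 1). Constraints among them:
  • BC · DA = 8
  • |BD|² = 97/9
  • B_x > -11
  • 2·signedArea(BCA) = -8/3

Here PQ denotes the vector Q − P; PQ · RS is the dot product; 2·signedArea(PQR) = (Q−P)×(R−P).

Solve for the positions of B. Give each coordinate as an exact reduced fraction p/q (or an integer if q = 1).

B = (-32/3, -2)

1. B_x = -32/3  [2·signedArea(BCA) = -8/3 ∩ BC · DA = 8]
2. B_y = -2  [2·signedArea(BCA) = -8/3 ∩ BC · DA = 8]
   → B = (-32/3, -2)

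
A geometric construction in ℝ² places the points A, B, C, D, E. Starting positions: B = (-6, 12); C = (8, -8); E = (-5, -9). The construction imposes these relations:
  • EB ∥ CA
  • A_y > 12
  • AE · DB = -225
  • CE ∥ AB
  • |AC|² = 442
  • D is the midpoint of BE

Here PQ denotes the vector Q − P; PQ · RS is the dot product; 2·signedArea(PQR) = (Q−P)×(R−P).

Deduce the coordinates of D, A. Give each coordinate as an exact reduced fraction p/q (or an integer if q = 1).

A = (7, 13)
D = (-11/2, 3/2)

1. D_x = -11/2  [D is the midpoint of BE]
2. D_y = 3/2  [D is the midpoint of BE]
   → D = (-11/2, 3/2)
3. A_x = 7  [CE ∥ AB ∩ EB ∥ CA]
4. A_y = 13  [CE ∥ AB ∩ EB ∥ CA]
   → A = (7, 13)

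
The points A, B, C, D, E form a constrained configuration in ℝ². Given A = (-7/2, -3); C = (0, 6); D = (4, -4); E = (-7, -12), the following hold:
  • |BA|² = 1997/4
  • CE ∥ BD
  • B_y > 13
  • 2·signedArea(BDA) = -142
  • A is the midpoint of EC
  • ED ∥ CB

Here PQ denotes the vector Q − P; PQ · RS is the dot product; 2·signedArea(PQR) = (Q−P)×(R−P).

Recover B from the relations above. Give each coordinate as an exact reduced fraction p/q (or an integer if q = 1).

1. B_x = 11  [CE ∥ BD ∩ ED ∥ CB]
2. B_y = 14  [CE ∥ BD ∩ ED ∥ CB]
   → B = (11, 14)

B = (11, 14)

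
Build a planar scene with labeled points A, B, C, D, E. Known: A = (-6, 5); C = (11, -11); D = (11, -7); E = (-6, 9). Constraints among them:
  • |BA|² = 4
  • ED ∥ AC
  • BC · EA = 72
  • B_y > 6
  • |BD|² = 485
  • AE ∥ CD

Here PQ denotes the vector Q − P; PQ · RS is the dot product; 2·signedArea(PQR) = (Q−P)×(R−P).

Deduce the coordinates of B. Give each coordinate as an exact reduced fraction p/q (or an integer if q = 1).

B = (-6, 7)

1. B_y = 7  [BC · EA = 72]
2. B_x = -6  [|BA|² = 4]
   → B = (-6, 7)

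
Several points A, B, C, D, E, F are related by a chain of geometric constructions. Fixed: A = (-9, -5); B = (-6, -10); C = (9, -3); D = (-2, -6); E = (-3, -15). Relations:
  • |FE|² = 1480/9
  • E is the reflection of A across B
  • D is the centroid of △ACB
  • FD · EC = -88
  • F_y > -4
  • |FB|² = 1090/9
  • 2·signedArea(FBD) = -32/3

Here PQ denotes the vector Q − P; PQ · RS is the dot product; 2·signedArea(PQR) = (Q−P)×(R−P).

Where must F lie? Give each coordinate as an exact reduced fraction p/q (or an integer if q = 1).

F = (3, -11/3)

1. F_x = 3  [2·signedArea(FBD) = -32/3 ∩ FD · EC = -88]
2. F_y = -11/3  [2·signedArea(FBD) = -32/3 ∩ FD · EC = -88]
   → F = (3, -11/3)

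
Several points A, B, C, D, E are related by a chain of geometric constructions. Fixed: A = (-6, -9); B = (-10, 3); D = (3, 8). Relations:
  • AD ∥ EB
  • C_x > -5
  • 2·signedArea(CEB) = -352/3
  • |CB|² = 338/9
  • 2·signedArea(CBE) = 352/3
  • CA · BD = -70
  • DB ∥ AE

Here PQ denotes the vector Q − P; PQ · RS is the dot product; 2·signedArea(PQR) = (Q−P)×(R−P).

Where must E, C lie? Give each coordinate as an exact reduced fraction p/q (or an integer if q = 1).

1. E_x = -19  [AD ∥ EB ∩ DB ∥ AE]
2. E_y = -14  [AD ∥ EB ∩ DB ∥ AE]
   → E = (-19, -14)
3. C_x = -13/3  [2·signedArea(CBE) = 352/3 ∩ CA · BD = -70]
4. C_y = 2/3  [2·signedArea(CBE) = 352/3 ∩ CA · BD = -70]
   → C = (-13/3, 2/3)

C = (-13/3, 2/3)
E = (-19, -14)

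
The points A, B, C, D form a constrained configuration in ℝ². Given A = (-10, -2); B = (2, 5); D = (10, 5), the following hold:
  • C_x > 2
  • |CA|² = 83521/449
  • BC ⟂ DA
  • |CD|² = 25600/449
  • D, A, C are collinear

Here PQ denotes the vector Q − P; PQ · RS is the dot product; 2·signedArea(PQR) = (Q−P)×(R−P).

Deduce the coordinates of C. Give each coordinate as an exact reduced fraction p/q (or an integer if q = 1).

C = (1290/449, 1125/449)

1. C_x = 1290/449  [D, A, C are collinear ∩ BC ⟂ DA]
2. C_y = 1125/449  [D, A, C are collinear ∩ BC ⟂ DA]
   → C = (1290/449, 1125/449)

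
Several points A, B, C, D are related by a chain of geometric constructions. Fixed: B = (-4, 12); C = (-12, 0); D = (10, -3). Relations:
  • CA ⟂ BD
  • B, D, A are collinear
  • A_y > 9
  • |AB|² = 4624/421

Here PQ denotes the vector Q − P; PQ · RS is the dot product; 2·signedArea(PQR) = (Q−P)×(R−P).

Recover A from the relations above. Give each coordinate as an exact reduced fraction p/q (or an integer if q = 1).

1. A_x = -732/421  [B, D, A are collinear ∩ CA ⟂ BD]
2. A_y = 4032/421  [B, D, A are collinear ∩ CA ⟂ BD]
   → A = (-732/421, 4032/421)

A = (-732/421, 4032/421)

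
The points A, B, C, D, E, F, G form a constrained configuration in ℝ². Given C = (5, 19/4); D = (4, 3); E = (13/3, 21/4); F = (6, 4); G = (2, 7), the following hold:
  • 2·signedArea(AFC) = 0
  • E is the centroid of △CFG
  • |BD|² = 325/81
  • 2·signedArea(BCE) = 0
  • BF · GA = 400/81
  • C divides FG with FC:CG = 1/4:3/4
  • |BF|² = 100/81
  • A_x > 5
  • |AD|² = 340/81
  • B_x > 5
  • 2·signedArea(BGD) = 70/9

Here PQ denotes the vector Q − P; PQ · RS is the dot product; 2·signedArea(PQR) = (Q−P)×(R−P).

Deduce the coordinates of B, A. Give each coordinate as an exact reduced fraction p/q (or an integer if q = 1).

1. B_x = 46/9  [2·signedArea(BCE) = 0 ∩ 2·signedArea(BGD) = 70/9]
2. B_y = 14/3  [2·signedArea(BCE) = 0 ∩ 2·signedArea(BGD) = 70/9]
   → B = (46/9, 14/3)
3. A_x = 50/9  [2·signedArea(AFC) = 0 ∩ BF · GA = 400/81]
4. A_y = 13/3  [2·signedArea(AFC) = 0 ∩ BF · GA = 400/81]
   → A = (50/9, 13/3)

A = (50/9, 13/3)
B = (46/9, 14/3)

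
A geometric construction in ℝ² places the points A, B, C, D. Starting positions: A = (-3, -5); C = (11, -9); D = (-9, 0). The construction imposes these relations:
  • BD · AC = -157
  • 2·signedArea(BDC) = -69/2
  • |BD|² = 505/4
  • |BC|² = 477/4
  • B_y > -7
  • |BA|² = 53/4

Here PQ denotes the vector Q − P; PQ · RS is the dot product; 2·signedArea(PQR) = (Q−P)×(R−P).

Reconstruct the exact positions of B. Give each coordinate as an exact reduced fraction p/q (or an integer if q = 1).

B = (1/2, -6)

1. B_x = 1/2  [2·signedArea(BDC) = -69/2 ∩ BD · AC = -157]
2. B_y = -6  [2·signedArea(BDC) = -69/2 ∩ BD · AC = -157]
   → B = (1/2, -6)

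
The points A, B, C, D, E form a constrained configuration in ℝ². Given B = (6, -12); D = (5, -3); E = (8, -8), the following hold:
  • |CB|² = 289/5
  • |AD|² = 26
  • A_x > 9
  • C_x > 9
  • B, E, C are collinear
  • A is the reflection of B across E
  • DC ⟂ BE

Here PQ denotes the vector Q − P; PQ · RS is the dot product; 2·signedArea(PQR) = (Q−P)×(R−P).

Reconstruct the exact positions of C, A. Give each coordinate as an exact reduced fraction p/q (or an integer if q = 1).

A = (10, -4)
C = (47/5, -26/5)

1. C_x = 47/5  [B, E, C are collinear ∩ DC ⟂ BE]
2. C_y = -26/5  [B, E, C are collinear ∩ DC ⟂ BE]
   → C = (47/5, -26/5)
3. A_x = 10  [A is the reflection of B across E]
4. A_y = -4  [A is the reflection of B across E]
   → A = (10, -4)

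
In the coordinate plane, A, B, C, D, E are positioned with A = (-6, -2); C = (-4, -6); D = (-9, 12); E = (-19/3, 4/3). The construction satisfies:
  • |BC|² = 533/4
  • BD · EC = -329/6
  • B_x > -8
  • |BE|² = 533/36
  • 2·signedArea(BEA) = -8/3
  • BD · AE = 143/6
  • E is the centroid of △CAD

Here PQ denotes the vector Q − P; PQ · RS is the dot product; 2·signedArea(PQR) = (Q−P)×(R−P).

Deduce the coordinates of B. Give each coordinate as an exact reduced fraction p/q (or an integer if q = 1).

1. B_x = -15/2  [BD · EC = -329/6 ∩ 2·signedArea(BEA) = -8/3]
2. B_y = 5  [BD · EC = -329/6 ∩ 2·signedArea(BEA) = -8/3]
   → B = (-15/2, 5)

B = (-15/2, 5)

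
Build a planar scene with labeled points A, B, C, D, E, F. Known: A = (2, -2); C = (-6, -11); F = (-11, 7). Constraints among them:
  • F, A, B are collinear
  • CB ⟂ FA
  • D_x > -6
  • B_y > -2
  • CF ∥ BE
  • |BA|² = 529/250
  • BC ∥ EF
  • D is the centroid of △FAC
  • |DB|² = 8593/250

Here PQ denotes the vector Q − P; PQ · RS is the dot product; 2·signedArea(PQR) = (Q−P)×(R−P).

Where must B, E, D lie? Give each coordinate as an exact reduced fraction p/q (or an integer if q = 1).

1. B_x = 201/250  [F, A, B are collinear ∩ CB ⟂ FA]
2. B_y = -293/250  [F, A, B are collinear ∩ CB ⟂ FA]
   → B = (201/250, -293/250)
3. E_x = -1049/250  [BC ∥ EF ∩ CF ∥ BE]
4. E_y = 4207/250  [BC ∥ EF ∩ CF ∥ BE]
   → E = (-1049/250, 4207/250)
5. D_x = -5  [D is the centroid of △FAC]
6. D_y = -2  [D is the centroid of △FAC]
   → D = (-5, -2)

B = (201/250, -293/250)
D = (-5, -2)
E = (-1049/250, 4207/250)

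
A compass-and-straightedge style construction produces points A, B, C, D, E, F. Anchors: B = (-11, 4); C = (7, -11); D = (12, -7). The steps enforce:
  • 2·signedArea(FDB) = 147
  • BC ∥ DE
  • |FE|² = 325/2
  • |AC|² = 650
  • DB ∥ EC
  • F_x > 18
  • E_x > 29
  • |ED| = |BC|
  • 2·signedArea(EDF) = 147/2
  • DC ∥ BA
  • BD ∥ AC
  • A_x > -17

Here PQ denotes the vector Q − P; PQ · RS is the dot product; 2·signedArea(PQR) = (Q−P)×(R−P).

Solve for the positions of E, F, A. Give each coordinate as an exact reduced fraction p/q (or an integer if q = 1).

1. E_x = 30  [DB ∥ EC ∩ BC ∥ DE]
2. E_y = -22  [DB ∥ EC ∩ BC ∥ DE]
   → E = (30, -22)
3. F_x = 37/2  [2·signedArea(FDB) = 147 ∩ 2·signedArea(EDF) = 147/2]
4. F_y = -33/2  [2·signedArea(FDB) = 147 ∩ 2·signedArea(EDF) = 147/2]
   → F = (37/2, -33/2)
5. A_x = -16  [BD ∥ AC ∩ DC ∥ BA]
6. A_y = 0  [BD ∥ AC ∩ DC ∥ BA]
   → A = (-16, 0)

A = (-16, 0)
E = (30, -22)
F = (37/2, -33/2)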